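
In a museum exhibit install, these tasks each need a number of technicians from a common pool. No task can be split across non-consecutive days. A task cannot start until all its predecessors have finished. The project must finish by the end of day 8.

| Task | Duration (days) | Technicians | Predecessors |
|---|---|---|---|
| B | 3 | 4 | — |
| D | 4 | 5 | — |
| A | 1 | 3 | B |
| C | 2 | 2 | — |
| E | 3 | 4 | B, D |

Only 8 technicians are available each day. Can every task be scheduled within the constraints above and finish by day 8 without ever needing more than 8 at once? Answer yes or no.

no

The minimum achievable peak is 9; 8 < 9, so no feasible schedule stays within the cap.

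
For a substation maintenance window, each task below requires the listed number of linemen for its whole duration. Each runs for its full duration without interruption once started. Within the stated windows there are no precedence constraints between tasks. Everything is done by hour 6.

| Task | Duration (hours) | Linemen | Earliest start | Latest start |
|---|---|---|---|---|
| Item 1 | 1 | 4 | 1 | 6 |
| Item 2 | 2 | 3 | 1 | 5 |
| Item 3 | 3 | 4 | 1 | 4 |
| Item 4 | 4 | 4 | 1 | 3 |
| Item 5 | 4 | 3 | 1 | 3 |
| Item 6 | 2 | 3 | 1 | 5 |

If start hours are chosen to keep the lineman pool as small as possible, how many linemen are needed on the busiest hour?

Early-start (Item 1@1, Item 2@1, Item 3@1, Item 4@1, Item 5@1, Item 6@1) gives peak 21: h1:21  h2:17  h3:11  h4:7  h5:0  h6:0.
Shift Item 4→2, Item 5→3, Item 6→4.
Schedule Item 1@1, Item 2@1, Item 3@1, Item 4@2, Item 5@3, Item 6@4: h1:11  h2:11  h3:11  h4:10  h5:10  h6:3 — peak 11.

11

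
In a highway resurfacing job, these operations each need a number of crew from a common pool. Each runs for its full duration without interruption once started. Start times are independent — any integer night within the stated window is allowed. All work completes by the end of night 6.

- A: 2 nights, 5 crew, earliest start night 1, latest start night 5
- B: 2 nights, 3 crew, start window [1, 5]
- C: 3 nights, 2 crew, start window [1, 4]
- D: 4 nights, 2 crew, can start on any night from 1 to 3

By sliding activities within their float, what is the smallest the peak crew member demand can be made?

7

Early-start (A@1, B@1, C@1, D@1) gives peak 12: n1:12  n2:12  n3:4  n4:2  n5:0  n6:0.
Shift B→3, D→3.
Schedule A@1, B@3, C@1, D@3: n1:7  n2:7  n3:7  n4:5  n5:2  n6:2 — peak 7.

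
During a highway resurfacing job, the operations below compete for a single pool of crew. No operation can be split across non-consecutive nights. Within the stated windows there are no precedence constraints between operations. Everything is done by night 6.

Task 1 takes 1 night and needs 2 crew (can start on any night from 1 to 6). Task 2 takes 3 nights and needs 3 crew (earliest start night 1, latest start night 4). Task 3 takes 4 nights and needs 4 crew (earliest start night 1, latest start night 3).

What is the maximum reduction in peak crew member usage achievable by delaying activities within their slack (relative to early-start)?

2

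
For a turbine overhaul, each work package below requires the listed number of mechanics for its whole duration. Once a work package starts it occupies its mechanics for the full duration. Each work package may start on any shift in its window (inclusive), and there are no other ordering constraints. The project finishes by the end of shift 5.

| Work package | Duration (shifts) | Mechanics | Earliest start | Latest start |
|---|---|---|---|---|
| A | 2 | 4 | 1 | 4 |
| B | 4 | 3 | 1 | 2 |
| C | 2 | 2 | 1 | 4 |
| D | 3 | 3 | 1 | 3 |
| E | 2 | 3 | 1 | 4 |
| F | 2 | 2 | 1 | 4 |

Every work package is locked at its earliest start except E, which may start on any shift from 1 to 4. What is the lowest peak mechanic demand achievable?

14

E@1: s1:17  s2:17  s3:6  s4:3  s5:0 → peak 17
E@2: s1:14  s2:17  s3:9  s4:3  s5:0 → peak 17
E@3: s1:14  s2:14  s3:9  s4:6  s5:0 → peak 14
E@4: s1:14  s2:14  s3:6  s4:6  s5:3 → peak 14
Best is E@3, peak 14.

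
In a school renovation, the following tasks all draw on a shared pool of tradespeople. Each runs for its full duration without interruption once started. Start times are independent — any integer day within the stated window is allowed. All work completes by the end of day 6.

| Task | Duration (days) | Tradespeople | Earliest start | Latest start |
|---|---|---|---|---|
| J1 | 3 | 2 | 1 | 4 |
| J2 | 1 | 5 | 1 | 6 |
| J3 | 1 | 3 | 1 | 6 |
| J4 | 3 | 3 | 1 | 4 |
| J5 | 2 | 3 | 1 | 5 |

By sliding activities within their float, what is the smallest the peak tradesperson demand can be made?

6

Early-start (J1@1, J2@1, J3@1, J4@1, J5@1) gives peak 16: d1:16  d2:8  d3:5  d4:0  d5:0  d6:0.
Shift J2→4, J3→5, J5→5.
Schedule J1@1, J2@4, J3@5, J4@1, J5@5: d1:5  d2:5  d3:5  d4:5  d5:6  d6:3 — peak 6.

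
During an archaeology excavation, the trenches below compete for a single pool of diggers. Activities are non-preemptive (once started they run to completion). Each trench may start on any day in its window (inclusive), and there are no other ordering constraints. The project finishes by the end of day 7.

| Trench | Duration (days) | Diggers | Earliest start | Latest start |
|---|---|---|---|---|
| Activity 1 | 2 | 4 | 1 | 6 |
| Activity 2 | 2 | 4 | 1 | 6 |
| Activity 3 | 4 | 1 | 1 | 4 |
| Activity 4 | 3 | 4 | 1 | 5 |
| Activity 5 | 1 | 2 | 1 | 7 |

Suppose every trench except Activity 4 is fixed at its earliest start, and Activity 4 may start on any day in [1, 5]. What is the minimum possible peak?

11

Activity 4@1: d1:15  d2:13  d3:5  d4:1  d5:0  d6:0  d7:0 → peak 15
Activity 4@2: d1:11  d2:13  d3:5  d4:5  d5:0  d6:0  d7:0 → peak 13
Activity 4@3: d1:11  d2:9  d3:5  d4:5  d5:4  d6:0  d7:0 → peak 11
Activity 4@4: d1:11  d2:9  d3:1  d4:5  d5:4  d6:4  d7:0 → peak 11
Activity 4@5: d1:11  d2:9  d3:1  d4:1  d5:4  d6:4  d7:4 → peak 11
Best is Activity 4@3, peak 11.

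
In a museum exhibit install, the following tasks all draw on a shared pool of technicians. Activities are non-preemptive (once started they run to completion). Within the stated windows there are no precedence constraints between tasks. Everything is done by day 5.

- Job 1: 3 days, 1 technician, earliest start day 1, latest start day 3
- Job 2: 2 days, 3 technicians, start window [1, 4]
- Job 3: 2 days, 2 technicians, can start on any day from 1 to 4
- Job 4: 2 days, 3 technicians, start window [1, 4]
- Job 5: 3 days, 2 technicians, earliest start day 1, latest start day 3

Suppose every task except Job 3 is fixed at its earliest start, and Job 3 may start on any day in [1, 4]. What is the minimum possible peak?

9

Job 3@1: d1:11  d2:11  d3:3  d4:0  d5:0 → peak 11
Job 3@2: d1:9  d2:11  d3:5  d4:0  d5:0 → peak 11
Job 3@3: d1:9  d2:9  d3:5  d4:2  d5:0 → peak 9
Job 3@4: d1:9  d2:9  d3:3  d4:2  d5:2 → peak 9
Best is Job 3@3, peak 9.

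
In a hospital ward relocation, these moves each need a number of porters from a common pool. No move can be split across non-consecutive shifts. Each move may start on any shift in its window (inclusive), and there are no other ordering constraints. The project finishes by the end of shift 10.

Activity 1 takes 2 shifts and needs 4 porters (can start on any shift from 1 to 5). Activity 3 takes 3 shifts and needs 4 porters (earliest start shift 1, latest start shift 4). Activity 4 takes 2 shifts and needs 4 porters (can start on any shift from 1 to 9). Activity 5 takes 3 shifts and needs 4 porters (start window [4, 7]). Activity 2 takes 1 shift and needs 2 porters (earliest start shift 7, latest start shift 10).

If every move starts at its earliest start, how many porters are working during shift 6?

4

At early start, shift 6 has: Activity 5.
Demand: 4 = 4.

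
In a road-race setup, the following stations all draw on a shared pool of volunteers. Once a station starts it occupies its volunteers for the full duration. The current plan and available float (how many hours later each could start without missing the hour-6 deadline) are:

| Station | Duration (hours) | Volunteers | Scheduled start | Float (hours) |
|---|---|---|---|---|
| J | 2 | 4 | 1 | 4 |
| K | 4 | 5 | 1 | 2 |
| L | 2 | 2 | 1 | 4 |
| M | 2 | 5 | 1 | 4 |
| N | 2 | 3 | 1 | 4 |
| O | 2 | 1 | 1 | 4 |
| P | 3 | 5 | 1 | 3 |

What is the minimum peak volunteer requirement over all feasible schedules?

Early-start (J@1, K@1, L@1, M@1, N@1, O@1, P@1) gives peak 25: h1:25  h2:25  h3:10  h4:5  h5:0  h6:0.
Shift L→3, M→5, O→5, P→3.
Schedule J@1, K@1, L@3, M@5, N@1, O@5, P@3: h1:12  h2:12  h3:12  h4:12  h5:11  h6:6 — peak 12.

12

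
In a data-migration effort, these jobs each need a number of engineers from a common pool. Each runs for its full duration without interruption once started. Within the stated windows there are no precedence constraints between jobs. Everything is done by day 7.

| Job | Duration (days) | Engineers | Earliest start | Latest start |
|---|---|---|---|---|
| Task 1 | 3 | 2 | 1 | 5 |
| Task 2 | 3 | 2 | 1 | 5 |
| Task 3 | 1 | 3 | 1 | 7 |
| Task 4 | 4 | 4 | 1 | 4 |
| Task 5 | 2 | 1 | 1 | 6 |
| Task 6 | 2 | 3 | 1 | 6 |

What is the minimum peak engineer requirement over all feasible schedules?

6

Early-start (Task 1@1, Task 2@1, Task 3@1, Task 4@1, Task 5@1, Task 6@1) gives peak 15: d1:15  d2:12  d3:8  d4:4  d5:0  d6:0  d7:0.
Shift Task 2→4, Task 4→2, Task 5→6, Task 6→6.
Schedule Task 1@1, Task 2@4, Task 3@1, Task 4@2, Task 5@6, Task 6@6: d1:5  d2:6  d3:6  d4:6  d5:6  d6:6  d7:4 — peak 6.
Total engineer-days = 39 over 7 days ⇒ peak ≥ ⌈39/7⌉ = 6, so 6 is optimal.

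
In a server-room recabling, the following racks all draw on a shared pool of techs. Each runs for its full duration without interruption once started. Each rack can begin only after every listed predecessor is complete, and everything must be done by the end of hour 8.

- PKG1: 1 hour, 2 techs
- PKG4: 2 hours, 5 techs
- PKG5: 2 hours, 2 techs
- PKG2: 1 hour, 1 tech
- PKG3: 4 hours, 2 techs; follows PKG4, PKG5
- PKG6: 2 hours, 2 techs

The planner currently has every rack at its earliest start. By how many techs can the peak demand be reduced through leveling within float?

7

Early-start peak: h1:12  h2:9  h3:2  h4:2  h5:2  h6:2  h7:0  h8:0 ⇒ 12.
Leveled (PKG1@1, PKG4@3, PKG5@1, PKG2@1, PKG3@5, PKG6@5): h1:5  h2:2  h3:5  h4:5  h5:4  h6:4  h7:2  h8:2 ⇒ 5.
Reduction 12 − 5 = 7.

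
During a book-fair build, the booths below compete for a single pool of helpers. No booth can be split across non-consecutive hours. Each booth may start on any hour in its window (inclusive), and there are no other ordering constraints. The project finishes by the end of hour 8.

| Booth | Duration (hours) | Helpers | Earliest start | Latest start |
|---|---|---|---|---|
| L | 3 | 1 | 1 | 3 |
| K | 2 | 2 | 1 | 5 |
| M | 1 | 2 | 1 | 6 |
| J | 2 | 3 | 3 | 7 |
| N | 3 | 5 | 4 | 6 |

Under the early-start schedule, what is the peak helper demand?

8

Early-start schedule: L@1, K@1, M@1, J@3, N@4.
Load per hour: hour 1: 5, hour 2: 3, hour 3: 4, hour 4: 8, hour 5: 5, hour 6: 5, hour 7: 0, hour 8: 0.
Peak is 8.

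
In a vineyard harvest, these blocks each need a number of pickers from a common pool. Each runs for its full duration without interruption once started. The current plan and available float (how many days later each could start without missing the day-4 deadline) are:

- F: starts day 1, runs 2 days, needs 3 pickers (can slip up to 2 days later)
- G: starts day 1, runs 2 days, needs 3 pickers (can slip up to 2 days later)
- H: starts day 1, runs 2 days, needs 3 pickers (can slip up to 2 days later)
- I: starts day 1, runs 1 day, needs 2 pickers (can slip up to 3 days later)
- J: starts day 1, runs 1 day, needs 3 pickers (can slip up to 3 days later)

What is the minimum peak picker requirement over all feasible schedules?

Early-start (F@1, G@1, H@1, I@1, J@1) gives peak 14: d1:14  d2:9  d3:0  d4:0.
Shift H→3, I→3, J→4.
Schedule F@1, G@1, H@3, I@3, J@4: d1:6  d2:6  d3:5  d4:6 — peak 6.
Total picker-days = 23 over 4 days ⇒ peak ≥ ⌈23/4⌉ = 6, so 6 is optimal.

6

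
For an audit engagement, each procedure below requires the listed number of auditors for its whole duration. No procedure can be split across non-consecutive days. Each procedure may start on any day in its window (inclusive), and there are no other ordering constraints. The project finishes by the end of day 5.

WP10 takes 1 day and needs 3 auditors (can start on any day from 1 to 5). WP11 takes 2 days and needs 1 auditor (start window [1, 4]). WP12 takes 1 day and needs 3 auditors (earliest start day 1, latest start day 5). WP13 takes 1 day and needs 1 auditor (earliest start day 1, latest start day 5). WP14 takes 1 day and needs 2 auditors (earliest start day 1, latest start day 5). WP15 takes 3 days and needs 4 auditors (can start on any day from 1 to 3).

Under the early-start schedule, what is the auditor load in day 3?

4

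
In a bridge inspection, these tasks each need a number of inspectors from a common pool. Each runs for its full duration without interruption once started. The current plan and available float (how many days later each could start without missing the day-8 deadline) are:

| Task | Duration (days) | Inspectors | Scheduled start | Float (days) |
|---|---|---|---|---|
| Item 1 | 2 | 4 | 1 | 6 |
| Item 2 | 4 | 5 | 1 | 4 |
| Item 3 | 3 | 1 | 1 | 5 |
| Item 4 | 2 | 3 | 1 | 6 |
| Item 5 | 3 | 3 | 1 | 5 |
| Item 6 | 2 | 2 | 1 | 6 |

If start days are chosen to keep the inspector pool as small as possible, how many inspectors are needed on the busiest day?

7

Early-start (Item 1@1, Item 2@1, Item 3@1, Item 4@1, Item 5@1, Item 6@1) gives peak 18: d1:18  d2:18  d3:9  d4:5  d5:0  d6:0  d7:0  d8:0.
Shift Item 2→5, Item 3→3, Item 4→3, Item 6→6.
Schedule Item 1@1, Item 2@5, Item 3@3, Item 4@3, Item 5@1, Item 6@6: d1:7  d2:7  d3:7  d4:4  d5:6  d6:7  d7:7  d8:5 — peak 7.
Total inspector-days = 50 over 8 days ⇒ peak ≥ ⌈50/8⌉ = 7, so 7 is optimal.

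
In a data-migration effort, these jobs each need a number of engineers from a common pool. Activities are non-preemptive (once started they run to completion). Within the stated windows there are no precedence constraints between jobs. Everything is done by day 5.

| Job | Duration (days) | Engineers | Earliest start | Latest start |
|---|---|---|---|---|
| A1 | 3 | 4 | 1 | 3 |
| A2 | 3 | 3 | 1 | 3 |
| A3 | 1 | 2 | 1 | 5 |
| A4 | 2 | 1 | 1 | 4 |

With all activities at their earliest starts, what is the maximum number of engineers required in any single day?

Early-start schedule: A1@1, A2@1, A3@1, A4@1.
Load per day: day 1: 10, day 2: 8, day 3: 7, day 4: 0, day 5: 0.
Peak is 10.

10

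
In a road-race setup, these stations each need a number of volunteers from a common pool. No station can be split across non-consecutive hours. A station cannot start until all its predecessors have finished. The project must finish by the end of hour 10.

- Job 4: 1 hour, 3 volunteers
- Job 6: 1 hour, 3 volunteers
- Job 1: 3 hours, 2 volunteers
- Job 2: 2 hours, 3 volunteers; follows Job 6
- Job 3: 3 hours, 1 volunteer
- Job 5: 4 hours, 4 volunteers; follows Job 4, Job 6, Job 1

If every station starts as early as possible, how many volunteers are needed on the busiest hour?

Early-start schedule: Job 4@1, Job 6@1, Job 1@1, Job 2@2, Job 3@1, Job 5@4.
Load per hour: hour 1: 9, hour 2: 6, hour 3: 6, hour 4: 4, hour 5: 4, hour 6: 4, hour 7: 4, hour 8: 0, hour 9: 0, hour 10: 0.
Peak is 9.

9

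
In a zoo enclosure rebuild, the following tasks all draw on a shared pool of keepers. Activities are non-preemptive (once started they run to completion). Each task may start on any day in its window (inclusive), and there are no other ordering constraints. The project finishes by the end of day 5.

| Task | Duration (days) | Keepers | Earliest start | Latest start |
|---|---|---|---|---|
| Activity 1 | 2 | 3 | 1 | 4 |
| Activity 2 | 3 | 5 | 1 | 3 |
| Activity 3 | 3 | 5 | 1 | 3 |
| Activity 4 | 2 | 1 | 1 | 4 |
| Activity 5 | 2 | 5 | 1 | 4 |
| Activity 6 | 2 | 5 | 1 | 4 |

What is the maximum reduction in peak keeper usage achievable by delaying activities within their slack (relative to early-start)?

11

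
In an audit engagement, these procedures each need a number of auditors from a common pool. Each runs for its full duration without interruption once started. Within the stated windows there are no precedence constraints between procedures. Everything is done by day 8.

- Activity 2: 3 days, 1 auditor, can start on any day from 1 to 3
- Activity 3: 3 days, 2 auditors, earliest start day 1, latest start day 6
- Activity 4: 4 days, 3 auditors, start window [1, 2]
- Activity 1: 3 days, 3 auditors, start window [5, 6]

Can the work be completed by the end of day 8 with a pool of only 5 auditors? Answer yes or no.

Schedule Activity 2@1, Activity 3@4, Activity 4@1, Activity 1@5: d1:4  d2:4  d3:4  d4:5  d5:5  d6:5  d7:3  d8:0 — peak 5 ≤ 5.

yes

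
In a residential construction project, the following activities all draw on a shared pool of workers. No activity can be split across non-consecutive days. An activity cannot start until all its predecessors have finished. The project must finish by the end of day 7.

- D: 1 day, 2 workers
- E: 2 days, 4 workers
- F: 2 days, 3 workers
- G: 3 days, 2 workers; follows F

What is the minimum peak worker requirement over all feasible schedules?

Early-start (D@1, E@1, F@1, G@3) gives peak 9: d1:9  d2:7  d3:2  d4:2  d5:2  d6:0  d7:0.
Shift D→3, E→6.
Schedule D@3, E@6, F@1, G@3: d1:3  d2:3  d3:4  d4:2  d5:2  d6:4  d7:4 — peak 4.
Total worker-days = 22 over 7 days ⇒ peak ≥ ⌈22/7⌉ = 4, so 4 is optimal.

4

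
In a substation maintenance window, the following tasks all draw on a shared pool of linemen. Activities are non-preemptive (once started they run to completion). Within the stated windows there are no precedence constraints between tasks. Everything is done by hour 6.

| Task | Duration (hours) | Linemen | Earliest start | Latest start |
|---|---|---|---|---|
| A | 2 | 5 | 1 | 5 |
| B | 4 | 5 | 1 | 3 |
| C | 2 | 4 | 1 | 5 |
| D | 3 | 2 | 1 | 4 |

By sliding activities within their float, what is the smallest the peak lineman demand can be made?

Early-start (A@1, B@1, C@1, D@1) gives peak 16: h1:16  h2:16  h3:7  h4:5  h5:0  h6:0.
Shift B→3, D→3.
Schedule A@1, B@3, C@1, D@3: h1:9  h2:9  h3:7  h4:7  h5:7  h6:5 — peak 9.

9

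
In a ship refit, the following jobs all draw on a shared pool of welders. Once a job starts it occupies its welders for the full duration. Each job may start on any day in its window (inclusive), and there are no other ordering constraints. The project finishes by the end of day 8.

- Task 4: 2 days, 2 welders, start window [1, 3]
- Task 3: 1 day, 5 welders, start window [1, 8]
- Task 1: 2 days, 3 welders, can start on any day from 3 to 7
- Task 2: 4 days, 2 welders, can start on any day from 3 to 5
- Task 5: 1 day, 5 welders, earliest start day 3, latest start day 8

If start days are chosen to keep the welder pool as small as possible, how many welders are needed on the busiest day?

5

Early-start (Task 4@1, Task 3@1, Task 1@3, Task 2@3, Task 5@3) gives peak 10: d1:7  d2:2  d3:10  d4:5  d5:2  d6:2  d7:0  d8:0.
Shift Task 3→3, Task 1→4, Task 2→4, Task 5→8.
Schedule Task 4@1, Task 3@3, Task 1@4, Task 2@4, Task 5@8: d1:2  d2:2  d3:5  d4:5  d5:5  d6:2  d7:2  d8:5 — peak 5.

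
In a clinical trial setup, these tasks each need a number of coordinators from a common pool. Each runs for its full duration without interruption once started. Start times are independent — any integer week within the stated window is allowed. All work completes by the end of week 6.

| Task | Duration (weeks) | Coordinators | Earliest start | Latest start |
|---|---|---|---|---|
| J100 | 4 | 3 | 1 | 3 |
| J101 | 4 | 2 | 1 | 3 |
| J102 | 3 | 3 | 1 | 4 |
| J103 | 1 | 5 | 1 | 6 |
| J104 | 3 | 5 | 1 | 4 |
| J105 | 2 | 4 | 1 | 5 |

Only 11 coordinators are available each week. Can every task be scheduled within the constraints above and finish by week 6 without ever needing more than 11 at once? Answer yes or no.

Schedule J100@1, J101@2, J102@1, J103@1, J104@4, J105@5: w1:11  w2:8  w3:8  w4:10  w5:11  w6:9 — peak 11 ≤ 11.

yes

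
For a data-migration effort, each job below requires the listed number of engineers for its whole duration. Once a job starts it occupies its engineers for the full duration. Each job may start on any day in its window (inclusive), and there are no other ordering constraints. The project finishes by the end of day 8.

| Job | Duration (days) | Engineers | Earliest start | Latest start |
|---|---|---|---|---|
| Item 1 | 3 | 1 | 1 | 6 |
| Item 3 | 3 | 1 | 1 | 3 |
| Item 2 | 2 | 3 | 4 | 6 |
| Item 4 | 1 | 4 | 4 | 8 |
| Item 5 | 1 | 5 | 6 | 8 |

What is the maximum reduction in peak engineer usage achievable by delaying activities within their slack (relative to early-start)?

Early-start peak: d1:2  d2:2  d3:2  d4:7  d5:3  d6:5  d7:0  d8:0 ⇒ 7.
Leveled (Item 1@1, Item 3@1, Item 2@4, Item 4@6, Item 5@7): d1:2  d2:2  d3:2  d4:3  d5:3  d6:4  d7:5  d8:0 ⇒ 5.
Reduction 7 − 5 = 2.

2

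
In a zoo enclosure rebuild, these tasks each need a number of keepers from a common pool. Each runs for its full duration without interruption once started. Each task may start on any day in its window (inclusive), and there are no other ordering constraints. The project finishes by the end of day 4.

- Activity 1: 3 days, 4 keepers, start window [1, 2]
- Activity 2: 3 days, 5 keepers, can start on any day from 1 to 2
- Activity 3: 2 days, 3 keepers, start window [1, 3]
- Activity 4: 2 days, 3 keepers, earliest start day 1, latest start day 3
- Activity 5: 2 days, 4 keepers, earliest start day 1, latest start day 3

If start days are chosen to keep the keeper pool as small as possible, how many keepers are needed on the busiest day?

Early-start (Activity 1@1, Activity 2@1, Activity 3@1, Activity 4@1, Activity 5@1) gives peak 19: d1:19  d2:19  d3:9  d4:0.
Shift Activity 5→3.
Schedule Activity 1@1, Activity 2@1, Activity 3@1, Activity 4@1, Activity 5@3: d1:15  d2:15  d3:13  d4:4 — peak 15.

15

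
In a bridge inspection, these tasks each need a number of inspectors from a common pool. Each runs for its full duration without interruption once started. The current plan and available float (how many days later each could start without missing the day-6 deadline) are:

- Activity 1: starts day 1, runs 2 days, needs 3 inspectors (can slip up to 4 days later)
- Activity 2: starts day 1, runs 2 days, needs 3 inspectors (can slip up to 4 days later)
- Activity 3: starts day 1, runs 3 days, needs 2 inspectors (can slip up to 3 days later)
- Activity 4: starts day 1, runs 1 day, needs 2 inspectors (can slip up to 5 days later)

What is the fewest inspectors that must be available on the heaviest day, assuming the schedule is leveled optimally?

Early-start (Activity 1@1, Activity 2@1, Activity 3@1, Activity 4@1) gives peak 10: d1:10  d2:8  d3:2  d4:0  d5:0  d6:0.
Shift Activity 2→3, Activity 4→4.
Schedule Activity 1@1, Activity 2@3, Activity 3@1, Activity 4@4: d1:5  d2:5  d3:5  d4:5  d5:0  d6:0 — peak 5.

5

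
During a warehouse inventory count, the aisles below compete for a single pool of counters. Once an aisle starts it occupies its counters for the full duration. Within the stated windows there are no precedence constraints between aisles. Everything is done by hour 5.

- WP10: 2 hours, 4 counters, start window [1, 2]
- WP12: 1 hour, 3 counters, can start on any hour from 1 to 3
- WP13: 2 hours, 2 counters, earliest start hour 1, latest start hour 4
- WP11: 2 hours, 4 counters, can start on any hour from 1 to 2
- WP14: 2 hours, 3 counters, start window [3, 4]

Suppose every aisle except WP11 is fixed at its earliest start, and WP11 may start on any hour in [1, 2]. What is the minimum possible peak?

WP11@1: h1:13  h2:10  h3:3  h4:3  h5:0 → peak 13
WP11@2: h1:9  h2:10  h3:7  h4:3  h5:0 → peak 10
Best is WP11@2, peak 10.

10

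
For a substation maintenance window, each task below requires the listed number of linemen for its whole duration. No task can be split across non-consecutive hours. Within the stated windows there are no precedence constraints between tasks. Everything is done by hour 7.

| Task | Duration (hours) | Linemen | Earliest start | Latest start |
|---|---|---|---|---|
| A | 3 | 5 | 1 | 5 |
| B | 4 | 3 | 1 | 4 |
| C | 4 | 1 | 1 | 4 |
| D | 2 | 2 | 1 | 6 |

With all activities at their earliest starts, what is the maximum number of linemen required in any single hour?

11

Early-start schedule: A@1, B@1, C@1, D@1.
Load per hour: hour 1: 11, hour 2: 11, hour 3: 9, hour 4: 4, hour 5: 0, hour 6: 0, hour 7: 0.
Peak is 11.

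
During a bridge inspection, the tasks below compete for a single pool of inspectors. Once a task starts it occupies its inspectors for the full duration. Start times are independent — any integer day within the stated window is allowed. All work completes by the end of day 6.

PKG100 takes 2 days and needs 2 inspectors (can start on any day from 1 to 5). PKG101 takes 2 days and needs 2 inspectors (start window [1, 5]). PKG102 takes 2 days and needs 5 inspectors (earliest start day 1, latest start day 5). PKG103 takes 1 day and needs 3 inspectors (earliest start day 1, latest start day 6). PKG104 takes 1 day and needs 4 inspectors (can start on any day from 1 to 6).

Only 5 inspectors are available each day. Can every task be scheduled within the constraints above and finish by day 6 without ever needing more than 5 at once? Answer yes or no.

Schedule PKG100@1, PKG101@1, PKG102@3, PKG103@5, PKG104@6: d1:4  d2:4  d3:5  d4:5  d5:3  d6:4 — peak 5 ≤ 5.

yes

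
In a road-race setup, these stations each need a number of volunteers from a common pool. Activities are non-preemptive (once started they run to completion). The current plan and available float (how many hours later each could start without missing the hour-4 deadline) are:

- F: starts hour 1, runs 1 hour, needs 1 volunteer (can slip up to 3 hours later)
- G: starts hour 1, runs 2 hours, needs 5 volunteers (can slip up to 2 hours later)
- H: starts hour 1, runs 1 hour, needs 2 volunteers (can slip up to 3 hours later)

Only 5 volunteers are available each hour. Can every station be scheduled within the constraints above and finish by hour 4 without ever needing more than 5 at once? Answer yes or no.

yes

Schedule F@1, G@2, H@1: h1:3  h2:5  h3:5  h4:0 — peak 5 ≤ 5.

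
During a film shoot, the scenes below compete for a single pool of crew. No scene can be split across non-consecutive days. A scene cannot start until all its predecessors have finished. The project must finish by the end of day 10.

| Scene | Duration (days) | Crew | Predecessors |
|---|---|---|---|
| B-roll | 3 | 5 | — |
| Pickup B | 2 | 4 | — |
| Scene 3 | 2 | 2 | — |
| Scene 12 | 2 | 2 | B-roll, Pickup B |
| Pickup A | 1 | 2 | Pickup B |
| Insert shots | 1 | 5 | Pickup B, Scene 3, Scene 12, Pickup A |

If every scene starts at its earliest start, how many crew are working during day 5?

At early start, day 5 has: Scene 12.
Demand: 2 = 2.

2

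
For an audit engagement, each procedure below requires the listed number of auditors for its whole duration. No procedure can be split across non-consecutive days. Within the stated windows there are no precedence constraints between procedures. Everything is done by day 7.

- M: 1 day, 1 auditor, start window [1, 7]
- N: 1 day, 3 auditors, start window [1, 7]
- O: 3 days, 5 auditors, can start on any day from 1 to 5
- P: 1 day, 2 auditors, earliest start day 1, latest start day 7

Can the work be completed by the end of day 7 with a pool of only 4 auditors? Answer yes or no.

no

The minimum achievable peak is 5; 4 < 5, so no feasible schedule stays within the cap.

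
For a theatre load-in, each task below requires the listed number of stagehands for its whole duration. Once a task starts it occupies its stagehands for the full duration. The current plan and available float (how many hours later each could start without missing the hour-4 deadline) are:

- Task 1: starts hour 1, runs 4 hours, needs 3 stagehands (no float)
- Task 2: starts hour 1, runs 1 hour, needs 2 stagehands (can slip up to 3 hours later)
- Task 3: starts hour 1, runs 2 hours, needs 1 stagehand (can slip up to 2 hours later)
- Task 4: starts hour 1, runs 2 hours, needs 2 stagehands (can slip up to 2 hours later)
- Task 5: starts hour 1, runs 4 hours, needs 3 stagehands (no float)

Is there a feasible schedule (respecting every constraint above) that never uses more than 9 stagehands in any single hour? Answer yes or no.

Schedule Task 1@1, Task 2@1, Task 3@1, Task 4@2, Task 5@1: h1:9  h2:9  h3:8  h4:6 — peak 9 ≤ 9.

yes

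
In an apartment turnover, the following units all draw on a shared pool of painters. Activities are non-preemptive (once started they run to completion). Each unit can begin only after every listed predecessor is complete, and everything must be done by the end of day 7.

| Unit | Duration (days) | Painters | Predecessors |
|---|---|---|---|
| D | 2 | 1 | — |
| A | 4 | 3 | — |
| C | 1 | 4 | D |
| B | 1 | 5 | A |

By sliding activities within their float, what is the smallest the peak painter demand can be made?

5

Early-start (D@1, A@1, C@3, B@5) gives peak 7: d1:4  d2:4  d3:7  d4:3  d5:5  d6:0  d7:0.
Shift C→5, B→6.
Schedule D@1, A@1, C@5, B@6: d1:4  d2:4  d3:3  d4:3  d5:4  d6:5  d7:0 — peak 5.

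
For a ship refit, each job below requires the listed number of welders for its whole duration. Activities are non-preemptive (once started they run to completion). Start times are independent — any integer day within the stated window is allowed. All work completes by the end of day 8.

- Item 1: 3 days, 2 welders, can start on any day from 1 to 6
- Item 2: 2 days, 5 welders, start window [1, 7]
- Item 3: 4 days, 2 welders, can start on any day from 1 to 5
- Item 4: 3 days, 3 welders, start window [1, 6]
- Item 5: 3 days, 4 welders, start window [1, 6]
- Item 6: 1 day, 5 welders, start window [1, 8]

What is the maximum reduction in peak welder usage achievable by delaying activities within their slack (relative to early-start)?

14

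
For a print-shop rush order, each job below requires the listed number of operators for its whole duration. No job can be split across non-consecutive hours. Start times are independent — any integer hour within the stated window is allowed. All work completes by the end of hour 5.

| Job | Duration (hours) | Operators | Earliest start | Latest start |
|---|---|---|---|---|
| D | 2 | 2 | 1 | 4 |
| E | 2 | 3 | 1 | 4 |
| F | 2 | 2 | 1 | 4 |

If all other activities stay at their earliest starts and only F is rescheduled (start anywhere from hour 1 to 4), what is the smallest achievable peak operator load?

F@1: h1:7  h2:7  h3:0  h4:0  h5:0 → peak 7
F@2: h1:5  h2:7  h3:2  h4:0  h5:0 → peak 7
F@3: h1:5  h2:5  h3:2  h4:2  h5:0 → peak 5
F@4: h1:5  h2:5  h3:0  h4:2  h5:2 → peak 5
Best is F@3, peak 5.

5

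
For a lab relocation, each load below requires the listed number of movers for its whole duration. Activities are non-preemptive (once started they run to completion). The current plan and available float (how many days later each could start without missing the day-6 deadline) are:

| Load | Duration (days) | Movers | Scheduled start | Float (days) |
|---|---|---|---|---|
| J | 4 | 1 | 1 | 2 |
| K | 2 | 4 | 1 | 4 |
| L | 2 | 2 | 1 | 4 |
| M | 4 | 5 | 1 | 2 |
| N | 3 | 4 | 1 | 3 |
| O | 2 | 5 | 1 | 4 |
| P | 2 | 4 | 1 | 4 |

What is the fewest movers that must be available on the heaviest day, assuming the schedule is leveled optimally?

Early-start (J@1, K@1, L@1, M@1, N@1, O@1, P@1) gives peak 25: d1:25  d2:25  d3:10  d4:6  d5:0  d6:0.
Shift K→5, L→3, N→3, P→5.
Schedule J@1, K@5, L@3, M@1, N@3, O@1, P@5: d1:11  d2:11  d3:12  d4:12  d5:12  d6:8 — peak 12.

12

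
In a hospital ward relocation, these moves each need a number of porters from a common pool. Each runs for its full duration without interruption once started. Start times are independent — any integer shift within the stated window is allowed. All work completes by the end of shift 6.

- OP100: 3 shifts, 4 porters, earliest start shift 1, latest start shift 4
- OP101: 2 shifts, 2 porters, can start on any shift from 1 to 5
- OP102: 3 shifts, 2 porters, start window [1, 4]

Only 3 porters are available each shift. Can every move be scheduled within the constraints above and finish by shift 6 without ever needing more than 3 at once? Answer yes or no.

Total porter-shifts = 22; over 6 shifts the average is 22/6 > 3, so some shift must exceed 3.

no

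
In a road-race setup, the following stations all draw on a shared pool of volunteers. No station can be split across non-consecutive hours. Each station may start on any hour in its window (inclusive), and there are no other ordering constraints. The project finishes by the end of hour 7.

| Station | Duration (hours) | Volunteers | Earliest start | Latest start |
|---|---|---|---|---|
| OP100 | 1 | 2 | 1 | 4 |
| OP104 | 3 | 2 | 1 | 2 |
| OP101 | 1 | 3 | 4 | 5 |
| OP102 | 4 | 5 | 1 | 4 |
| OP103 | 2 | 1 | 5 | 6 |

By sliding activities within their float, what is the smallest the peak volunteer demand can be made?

7

Early-start (OP100@1, OP104@1, OP101@4, OP102@1, OP103@5) gives peak 9: h1:9  h2:7  h3:7  h4:8  h5:1  h6:1  h7:0.
Shift OP104→2, OP101→5.
Schedule OP100@1, OP104@2, OP101@5, OP102@1, OP103@5: h1:7  h2:7  h3:7  h4:7  h5:4  h6:1  h7:0 — peak 7.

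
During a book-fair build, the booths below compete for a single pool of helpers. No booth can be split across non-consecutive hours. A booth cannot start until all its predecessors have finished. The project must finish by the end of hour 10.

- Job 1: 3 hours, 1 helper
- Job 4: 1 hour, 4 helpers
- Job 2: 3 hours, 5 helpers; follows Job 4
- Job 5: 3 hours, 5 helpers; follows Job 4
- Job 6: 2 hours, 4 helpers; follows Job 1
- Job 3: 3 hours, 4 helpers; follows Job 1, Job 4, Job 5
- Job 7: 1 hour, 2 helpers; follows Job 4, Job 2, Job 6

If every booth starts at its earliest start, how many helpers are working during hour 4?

At early start, hour 4 has: Job 2, Job 5, Job 6.
Demand: 5 + 5 + 4 = 14.

14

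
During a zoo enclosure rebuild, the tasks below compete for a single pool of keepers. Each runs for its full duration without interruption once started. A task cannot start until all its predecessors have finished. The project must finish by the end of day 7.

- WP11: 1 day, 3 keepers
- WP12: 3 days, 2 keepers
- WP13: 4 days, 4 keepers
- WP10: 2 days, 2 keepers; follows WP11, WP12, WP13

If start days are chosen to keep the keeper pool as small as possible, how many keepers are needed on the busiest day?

Early-start (WP11@1, WP12@1, WP13@1, WP10@5) gives peak 9: d1:9  d2:6  d3:6  d4:4  d5:2  d6:2  d7:0.
Shift WP13→2, WP10→6.
Schedule WP11@1, WP12@1, WP13@2, WP10@6: d1:5  d2:6  d3:6  d4:4  d5:4  d6:2  d7:2 — peak 6.

6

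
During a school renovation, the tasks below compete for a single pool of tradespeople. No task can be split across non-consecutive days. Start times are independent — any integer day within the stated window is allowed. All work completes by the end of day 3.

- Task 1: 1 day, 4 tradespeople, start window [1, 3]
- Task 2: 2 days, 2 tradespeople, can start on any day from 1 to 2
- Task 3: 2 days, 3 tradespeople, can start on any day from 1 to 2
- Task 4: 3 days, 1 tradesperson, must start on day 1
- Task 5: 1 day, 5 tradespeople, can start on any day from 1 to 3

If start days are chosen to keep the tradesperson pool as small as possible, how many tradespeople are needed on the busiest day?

Early-start (Task 1@1, Task 2@1, Task 3@1, Task 4@1, Task 5@1) gives peak 15: d1:15  d2:6  d3:1.
Shift Task 2→2, Task 5→3.
Schedule Task 1@1, Task 2@2, Task 3@1, Task 4@1, Task 5@3: d1:8  d2:6  d3:8 — peak 8.
Total tradesperson-days = 22 over 3 days ⇒ peak ≥ ⌈22/3⌉ = 8, so 8 is optimal.

8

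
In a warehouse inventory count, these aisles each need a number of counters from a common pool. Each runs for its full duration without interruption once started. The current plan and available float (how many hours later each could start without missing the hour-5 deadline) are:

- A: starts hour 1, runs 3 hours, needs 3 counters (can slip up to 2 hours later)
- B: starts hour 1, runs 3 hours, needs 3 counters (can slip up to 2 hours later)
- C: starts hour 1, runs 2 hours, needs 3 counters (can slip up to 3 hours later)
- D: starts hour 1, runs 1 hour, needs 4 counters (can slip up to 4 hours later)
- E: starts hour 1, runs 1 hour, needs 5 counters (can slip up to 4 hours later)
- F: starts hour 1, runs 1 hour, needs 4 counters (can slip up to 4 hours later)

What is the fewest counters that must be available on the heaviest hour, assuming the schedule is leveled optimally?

9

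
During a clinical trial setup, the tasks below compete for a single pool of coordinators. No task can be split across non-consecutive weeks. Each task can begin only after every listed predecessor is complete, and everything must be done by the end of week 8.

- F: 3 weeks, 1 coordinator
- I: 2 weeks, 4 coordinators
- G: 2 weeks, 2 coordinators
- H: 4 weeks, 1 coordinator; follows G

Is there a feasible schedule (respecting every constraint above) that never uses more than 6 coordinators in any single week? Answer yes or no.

yes

Schedule F@1, I@7, G@1, H@3: w1:3  w2:3  w3:2  w4:1  w5:1  w6:1  w7:4  w8:4 — peak 4 ≤ 6.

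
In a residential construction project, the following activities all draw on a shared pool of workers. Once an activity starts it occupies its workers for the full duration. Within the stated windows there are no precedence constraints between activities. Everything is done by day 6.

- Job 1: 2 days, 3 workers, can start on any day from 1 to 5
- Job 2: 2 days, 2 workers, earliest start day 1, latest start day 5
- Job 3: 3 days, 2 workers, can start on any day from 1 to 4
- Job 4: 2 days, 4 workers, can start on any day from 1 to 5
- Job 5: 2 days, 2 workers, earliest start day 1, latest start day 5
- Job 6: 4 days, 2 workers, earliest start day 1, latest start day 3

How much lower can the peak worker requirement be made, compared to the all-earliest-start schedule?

8

Early-start peak: d1:15  d2:15  d3:4  d4:2  d5:0  d6:0 ⇒ 15.
Leveled (Job 1@1, Job 2@1, Job 3@1, Job 4@5, Job 5@3, Job 6@3): d1:7  d2:7  d3:6  d4:4  d5:6  d6:6 ⇒ 7.
Reduction 15 − 7 = 8.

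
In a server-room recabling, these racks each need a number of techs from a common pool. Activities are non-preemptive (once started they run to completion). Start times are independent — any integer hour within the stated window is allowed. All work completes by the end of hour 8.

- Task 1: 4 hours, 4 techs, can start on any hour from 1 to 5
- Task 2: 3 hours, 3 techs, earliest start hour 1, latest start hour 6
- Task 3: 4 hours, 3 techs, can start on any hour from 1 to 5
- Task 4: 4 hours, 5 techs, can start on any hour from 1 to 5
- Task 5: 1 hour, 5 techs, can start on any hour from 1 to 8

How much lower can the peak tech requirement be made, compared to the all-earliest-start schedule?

11

Early-start peak: h1:20  h2:15  h3:15  h4:12  h5:0  h6:0  h7:0  h8:0 ⇒ 20.
Leveled (Task 1@1, Task 2@1, Task 3@5, Task 4@4, Task 5@8): h1:7  h2:7  h3:7  h4:9  h5:8  h6:8  h7:8  h8:8 ⇒ 9.
Reduction 20 − 9 = 11.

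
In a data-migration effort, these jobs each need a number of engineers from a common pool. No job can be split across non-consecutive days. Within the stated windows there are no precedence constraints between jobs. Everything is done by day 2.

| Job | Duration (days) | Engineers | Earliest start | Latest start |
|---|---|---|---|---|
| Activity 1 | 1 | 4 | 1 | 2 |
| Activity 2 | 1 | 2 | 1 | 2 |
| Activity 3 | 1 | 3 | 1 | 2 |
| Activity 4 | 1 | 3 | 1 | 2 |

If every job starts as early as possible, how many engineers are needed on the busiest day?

Early-start schedule: Activity 1@1, Activity 2@1, Activity 3@1, Activity 4@1.
Load per day: day 1: 12, day 2: 0.
Peak is 12.

12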